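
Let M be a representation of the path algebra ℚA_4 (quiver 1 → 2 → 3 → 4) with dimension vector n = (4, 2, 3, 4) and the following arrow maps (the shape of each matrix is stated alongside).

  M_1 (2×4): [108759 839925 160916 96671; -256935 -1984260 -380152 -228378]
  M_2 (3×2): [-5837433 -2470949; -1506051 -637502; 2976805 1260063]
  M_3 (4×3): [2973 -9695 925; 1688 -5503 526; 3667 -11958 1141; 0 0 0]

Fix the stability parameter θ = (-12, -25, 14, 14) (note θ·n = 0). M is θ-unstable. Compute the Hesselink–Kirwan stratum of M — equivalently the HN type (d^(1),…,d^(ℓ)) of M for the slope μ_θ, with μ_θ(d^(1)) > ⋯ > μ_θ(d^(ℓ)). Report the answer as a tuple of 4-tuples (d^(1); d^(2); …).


Interval decomposition of M: I[1,1]^2, I[1,3], I[1,4], I[3,4], I[4,4]^2.
HN type (ℓ=3): μ^(1)=14; μ^(2)=-12; μ^(3)=-37/2

((0, 0, 3, 4); (2, 0, 0, 0); (2, 2, 0, 0))


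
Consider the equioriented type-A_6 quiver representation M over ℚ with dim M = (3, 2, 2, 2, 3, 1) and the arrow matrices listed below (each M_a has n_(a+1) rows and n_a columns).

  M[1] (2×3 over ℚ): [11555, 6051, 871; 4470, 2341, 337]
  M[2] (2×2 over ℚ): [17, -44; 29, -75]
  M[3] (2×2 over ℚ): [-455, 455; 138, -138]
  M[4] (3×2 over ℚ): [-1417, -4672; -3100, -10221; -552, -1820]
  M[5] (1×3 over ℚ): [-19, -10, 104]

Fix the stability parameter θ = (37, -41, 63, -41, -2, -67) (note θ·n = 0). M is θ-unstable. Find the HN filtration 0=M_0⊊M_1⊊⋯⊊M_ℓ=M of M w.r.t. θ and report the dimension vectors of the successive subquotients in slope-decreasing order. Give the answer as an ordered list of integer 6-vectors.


Interval decomposition of M: I[1,1], I[1,3], I[1,6], I[4,5], I[5,5].
HN type (ℓ=5): μ^(1)=63; μ^(2)=37; μ^(3)=-2; μ^(4)=-17/2; μ^(5)=-41

((0, 0, 1, 0, 0, 0); (1, 0, 0, 0, 0, 0); (1, 1, 0, 0, 2, 0); (1, 1, 1, 1, 1, 1); (0, 0, 0, 1, 0, 0))


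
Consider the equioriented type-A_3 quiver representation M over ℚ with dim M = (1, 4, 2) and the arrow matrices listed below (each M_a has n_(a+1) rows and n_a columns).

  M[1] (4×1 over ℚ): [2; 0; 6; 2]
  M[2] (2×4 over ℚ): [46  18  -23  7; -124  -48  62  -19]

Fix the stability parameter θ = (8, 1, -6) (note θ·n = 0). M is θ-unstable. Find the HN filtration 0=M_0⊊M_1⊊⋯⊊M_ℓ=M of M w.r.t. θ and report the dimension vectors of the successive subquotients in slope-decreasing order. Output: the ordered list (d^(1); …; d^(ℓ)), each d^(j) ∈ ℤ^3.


Via rank(M_{q-1}∘⋯∘M_p): M ≅ I[1,3], I[2,2]^2, I[2,3].
μ_θ-semistable layers: μ^(1)=1; μ^(2)=-5/2

((1, 3, 1); (0, 1, 1))


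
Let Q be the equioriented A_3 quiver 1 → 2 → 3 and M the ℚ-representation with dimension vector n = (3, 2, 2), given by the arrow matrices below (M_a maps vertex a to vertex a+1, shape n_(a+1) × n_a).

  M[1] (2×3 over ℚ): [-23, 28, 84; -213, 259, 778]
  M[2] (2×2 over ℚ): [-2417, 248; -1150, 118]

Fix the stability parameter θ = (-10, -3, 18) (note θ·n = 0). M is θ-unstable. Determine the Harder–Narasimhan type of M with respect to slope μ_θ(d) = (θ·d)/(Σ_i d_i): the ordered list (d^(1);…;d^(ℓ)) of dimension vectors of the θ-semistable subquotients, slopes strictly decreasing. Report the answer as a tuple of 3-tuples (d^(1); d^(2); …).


Barcode: M ≅ I[1,1], I[1,3]^2. HN layers by μ_θ (3 steps, strictly decreasing):
  μ^(1)=18; μ^(2)=-3; μ^(3)=-10

((0, 0, 2); (0, 2, 0); (3, 0, 0))


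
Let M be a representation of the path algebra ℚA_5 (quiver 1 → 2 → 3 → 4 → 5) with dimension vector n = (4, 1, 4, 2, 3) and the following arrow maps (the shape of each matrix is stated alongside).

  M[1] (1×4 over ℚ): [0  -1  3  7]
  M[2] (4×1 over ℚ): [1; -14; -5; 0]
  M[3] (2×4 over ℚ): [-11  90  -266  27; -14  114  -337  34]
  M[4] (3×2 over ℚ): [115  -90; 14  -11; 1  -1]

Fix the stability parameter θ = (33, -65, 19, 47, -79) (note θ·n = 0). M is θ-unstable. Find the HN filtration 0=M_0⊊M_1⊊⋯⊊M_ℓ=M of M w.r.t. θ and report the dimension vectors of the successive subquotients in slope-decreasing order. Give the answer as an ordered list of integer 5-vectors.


Interval decomposition of M: I[1,1]^3, I[1,5], I[3,3]^2, I[3,5], I[5,5].
HN type (ℓ=5): μ^(1)=33; μ^(2)=19; μ^(3)=-13/3; μ^(4)=-16; μ^(5)=-79

((3, 0, 0, 0, 0); (0, 0, 2, 0, 0); (0, 0, 2, 2, 2); (1, 1, 0, 0, 0); (0, 0, 0, 0, 1))


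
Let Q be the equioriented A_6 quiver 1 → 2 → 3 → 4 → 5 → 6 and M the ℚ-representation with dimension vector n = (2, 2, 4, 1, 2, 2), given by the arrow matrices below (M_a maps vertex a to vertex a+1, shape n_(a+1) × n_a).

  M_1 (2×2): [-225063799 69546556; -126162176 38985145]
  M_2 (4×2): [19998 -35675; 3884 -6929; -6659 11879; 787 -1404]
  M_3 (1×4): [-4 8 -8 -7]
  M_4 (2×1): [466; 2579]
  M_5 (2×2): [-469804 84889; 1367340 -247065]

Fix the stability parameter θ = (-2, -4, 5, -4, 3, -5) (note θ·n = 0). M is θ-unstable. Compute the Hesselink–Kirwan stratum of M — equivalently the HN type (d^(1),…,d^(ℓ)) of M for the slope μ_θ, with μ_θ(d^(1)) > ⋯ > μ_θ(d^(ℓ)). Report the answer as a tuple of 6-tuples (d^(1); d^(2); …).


Via rank(M_{q-1}∘⋯∘M_p): M ≅ I[1,3], I[1,6], I[3,3]^2, I[5,5], I[6,6].
μ_θ-semistable layers: μ^(1)=5; μ^(2)=3; μ^(3)=-1/4; μ^(4)=-3; μ^(5)=-5

((0, 0, 3, 0, 0, 0); (0, 0, 0, 0, 1, 0); (0, 0, 1, 1, 1, 1); (2, 2, 0, 0, 0, 0); (0, 0, 0, 0, 0, 1))


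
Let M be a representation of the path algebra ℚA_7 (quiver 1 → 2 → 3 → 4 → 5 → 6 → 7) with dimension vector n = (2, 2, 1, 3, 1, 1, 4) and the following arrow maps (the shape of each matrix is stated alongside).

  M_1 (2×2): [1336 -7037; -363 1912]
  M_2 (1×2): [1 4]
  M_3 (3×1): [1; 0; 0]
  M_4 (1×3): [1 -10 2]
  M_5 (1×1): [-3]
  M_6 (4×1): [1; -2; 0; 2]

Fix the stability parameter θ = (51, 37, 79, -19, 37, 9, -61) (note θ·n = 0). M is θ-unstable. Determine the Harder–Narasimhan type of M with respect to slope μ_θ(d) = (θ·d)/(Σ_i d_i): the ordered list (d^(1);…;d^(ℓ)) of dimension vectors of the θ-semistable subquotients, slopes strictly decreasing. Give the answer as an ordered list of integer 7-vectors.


Via rank(M_{q-1}∘⋯∘M_p): M ≅ I[1,2], I[1,7], I[4,4]^2, I[7,7]^3.
μ_θ-semistable layers: μ^(1)=44; μ^(2)=19; μ^(3)=-19; μ^(4)=-61

((1, 1, 0, 0, 0, 0, 0); (1, 1, 1, 1, 1, 1, 1); (0, 0, 0, 2, 0, 0, 0); (0, 0, 0, 0, 0, 0, 3))


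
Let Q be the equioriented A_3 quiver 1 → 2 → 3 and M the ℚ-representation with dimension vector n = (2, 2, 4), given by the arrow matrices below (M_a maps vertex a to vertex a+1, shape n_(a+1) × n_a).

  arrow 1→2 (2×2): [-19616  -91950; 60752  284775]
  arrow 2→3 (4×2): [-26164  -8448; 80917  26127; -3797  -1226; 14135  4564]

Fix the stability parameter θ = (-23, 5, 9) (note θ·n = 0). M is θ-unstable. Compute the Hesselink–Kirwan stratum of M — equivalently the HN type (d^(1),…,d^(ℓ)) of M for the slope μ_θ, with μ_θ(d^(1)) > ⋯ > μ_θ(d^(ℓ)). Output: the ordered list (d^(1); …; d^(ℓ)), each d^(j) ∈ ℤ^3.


Barcode: M ≅ I[1,1], I[1,3], I[2,3], I[3,3]^2. HN layers by μ_θ (3 steps, strictly decreasing):
  μ^(1)=9; μ^(2)=5; μ^(3)=-23

((0, 0, 4); (0, 2, 0); (2, 0, 0))


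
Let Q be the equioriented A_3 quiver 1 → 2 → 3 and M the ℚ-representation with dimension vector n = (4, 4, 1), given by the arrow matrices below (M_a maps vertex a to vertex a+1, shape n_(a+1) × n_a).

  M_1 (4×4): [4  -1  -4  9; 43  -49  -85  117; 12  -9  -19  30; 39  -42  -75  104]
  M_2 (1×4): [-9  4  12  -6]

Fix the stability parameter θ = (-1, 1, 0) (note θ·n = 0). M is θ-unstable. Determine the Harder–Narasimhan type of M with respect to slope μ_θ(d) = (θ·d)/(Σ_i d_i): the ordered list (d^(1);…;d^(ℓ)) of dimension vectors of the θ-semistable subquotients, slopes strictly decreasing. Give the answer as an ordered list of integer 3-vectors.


Via rank(M_{q-1}∘⋯∘M_p): M ≅ I[1,2]^3, I[1,3].
μ_θ-semistable layers: μ^(1)=1; μ^(2)=1/2; μ^(3)=-1

((0, 3, 0); (0, 1, 1); (4, 0, 0))


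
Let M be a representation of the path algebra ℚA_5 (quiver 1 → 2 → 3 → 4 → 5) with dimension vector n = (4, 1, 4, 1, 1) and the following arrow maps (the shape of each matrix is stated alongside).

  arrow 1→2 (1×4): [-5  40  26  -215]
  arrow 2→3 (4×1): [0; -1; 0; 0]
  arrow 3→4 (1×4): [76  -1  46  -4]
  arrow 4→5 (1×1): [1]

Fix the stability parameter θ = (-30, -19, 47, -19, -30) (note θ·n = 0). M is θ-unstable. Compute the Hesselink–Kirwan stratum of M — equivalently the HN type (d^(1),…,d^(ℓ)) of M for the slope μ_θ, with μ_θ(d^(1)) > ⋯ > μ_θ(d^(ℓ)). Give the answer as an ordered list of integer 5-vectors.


Via rank(M_{q-1}∘⋯∘M_p): M ≅ I[1,1]^3, I[1,5], I[3,3]^3.
μ_θ-semistable layers: μ^(1)=47; μ^(2)=-2/3; μ^(3)=-19; μ^(4)=-30

((0, 0, 3, 0, 0); (0, 0, 1, 1, 1); (0, 1, 0, 0, 0); (4, 0, 0, 0, 0))


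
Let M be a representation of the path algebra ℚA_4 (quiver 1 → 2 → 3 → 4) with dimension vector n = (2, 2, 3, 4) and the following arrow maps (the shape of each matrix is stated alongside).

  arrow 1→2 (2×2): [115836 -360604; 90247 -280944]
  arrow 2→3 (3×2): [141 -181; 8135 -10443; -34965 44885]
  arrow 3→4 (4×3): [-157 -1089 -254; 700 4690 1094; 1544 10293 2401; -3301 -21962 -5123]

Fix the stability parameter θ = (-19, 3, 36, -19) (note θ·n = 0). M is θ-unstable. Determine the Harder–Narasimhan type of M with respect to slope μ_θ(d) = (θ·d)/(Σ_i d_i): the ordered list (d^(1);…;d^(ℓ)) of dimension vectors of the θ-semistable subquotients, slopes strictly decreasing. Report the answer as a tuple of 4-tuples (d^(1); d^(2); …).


Interval decomposition of M: I[1,3], I[1,4], I[3,4], I[4,4]^2.
HN type (ℓ=4): μ^(1)=36; μ^(2)=17/2; μ^(3)=3; μ^(4)=-19

((0, 0, 1, 0); (0, 0, 2, 2); (0, 2, 0, 0); (2, 0, 0, 2))


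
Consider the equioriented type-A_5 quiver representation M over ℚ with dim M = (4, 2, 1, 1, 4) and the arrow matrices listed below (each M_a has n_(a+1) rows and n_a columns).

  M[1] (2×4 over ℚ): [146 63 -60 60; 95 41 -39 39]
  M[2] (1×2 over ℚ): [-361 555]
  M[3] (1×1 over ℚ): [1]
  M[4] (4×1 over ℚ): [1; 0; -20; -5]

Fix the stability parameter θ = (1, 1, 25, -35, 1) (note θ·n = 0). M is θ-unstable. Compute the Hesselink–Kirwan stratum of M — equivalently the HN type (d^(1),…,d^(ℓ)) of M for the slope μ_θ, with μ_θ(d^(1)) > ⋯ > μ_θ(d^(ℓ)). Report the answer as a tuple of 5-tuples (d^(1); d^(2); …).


Interval decomposition of M: I[1,1]^2, I[1,2], I[1,5], I[5,5]^3.
HN type (ℓ=2): μ^(1)=1; μ^(2)=-2

((3, 1, 0, 0, 4); (1, 1, 1, 1, 0))


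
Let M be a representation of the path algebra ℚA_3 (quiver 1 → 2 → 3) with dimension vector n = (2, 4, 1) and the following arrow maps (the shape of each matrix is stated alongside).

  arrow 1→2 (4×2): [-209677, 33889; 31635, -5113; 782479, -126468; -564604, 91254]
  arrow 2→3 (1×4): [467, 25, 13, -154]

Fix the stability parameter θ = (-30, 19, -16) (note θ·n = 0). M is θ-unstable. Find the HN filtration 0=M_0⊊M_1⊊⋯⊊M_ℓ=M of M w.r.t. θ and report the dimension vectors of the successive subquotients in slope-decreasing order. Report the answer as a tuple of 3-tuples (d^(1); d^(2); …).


Via rank(M_{q-1}∘⋯∘M_p): M ≅ I[1,2], I[1,3], I[2,2]^2.
μ_θ-semistable layers: μ^(1)=19; μ^(2)=3/2; μ^(3)=-30

((0, 3, 0); (0, 1, 1); (2, 0, 0))


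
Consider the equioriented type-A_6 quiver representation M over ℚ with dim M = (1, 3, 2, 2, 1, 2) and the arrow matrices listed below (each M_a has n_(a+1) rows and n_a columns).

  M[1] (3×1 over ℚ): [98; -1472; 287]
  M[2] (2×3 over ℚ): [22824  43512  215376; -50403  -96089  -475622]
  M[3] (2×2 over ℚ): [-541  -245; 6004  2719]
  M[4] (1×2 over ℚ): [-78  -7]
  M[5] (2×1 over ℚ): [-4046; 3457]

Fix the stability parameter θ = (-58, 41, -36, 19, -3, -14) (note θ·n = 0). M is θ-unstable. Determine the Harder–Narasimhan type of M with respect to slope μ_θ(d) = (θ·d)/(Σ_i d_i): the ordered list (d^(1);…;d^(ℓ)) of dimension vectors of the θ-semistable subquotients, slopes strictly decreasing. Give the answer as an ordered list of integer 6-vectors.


Interval decomposition of M: I[1,2], I[2,2], I[2,6], I[3,4], I[6,6].
HN type (ℓ=6): μ^(1)=41; μ^(2)=19; μ^(3)=7/5; μ^(4)=-14; μ^(5)=-36; μ^(6)=-58

((0, 2, 0, 0, 0, 0); (0, 0, 0, 1, 0, 0); (0, 1, 1, 1, 1, 1); (0, 0, 0, 0, 0, 1); (0, 0, 1, 0, 0, 0); (1, 0, 0, 0, 0, 0))


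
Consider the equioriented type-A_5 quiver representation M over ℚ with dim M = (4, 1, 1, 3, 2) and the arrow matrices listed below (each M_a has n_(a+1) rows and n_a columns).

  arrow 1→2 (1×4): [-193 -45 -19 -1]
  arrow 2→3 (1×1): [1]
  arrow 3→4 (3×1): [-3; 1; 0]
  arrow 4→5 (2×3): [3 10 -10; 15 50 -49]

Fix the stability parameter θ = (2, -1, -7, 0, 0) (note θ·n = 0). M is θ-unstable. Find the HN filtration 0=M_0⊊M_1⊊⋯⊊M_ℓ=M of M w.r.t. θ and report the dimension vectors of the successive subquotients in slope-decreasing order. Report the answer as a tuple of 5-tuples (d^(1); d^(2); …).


Interval decomposition of M: I[1,1]^3, I[1,5], I[4,4], I[4,5].
HN type (ℓ=3): μ^(1)=2; μ^(2)=0; μ^(3)=-2

((3, 0, 0, 0, 0); (0, 0, 0, 3, 2); (1, 1, 1, 0, 0))


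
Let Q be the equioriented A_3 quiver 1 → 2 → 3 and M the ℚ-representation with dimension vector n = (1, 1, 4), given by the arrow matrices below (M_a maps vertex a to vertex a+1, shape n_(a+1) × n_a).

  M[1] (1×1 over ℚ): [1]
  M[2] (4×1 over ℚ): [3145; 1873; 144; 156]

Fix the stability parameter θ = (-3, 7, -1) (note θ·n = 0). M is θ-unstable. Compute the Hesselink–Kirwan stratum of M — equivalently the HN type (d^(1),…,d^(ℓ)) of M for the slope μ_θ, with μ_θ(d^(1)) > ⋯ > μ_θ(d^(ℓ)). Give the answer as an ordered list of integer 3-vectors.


Barcode: M ≅ I[1,3], I[3,3]^3. HN layers by μ_θ (3 steps, strictly decreasing):
  μ^(1)=3; μ^(2)=-1; μ^(3)=-3

((0, 1, 1); (0, 0, 3); (1, 0, 0))


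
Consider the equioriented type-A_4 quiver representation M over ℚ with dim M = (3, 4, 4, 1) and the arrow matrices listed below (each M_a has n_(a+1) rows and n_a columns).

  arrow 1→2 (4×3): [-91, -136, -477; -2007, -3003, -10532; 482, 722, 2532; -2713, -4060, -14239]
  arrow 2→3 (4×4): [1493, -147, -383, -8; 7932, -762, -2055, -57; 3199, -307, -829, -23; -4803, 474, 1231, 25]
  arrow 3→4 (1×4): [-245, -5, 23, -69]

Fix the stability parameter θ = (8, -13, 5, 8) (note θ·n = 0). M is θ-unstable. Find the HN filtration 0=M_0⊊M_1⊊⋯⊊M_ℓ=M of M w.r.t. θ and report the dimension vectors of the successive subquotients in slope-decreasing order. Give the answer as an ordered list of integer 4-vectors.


Via rank(M_{q-1}∘⋯∘M_p): M ≅ I[1,3]^2, I[1,4], I[2,3].
μ_θ-semistable layers: μ^(1)=8; μ^(2)=5; μ^(3)=-5/2; μ^(4)=-13

((0, 0, 0, 1); (0, 0, 4, 0); (3, 3, 0, 0); (0, 1, 0, 0))


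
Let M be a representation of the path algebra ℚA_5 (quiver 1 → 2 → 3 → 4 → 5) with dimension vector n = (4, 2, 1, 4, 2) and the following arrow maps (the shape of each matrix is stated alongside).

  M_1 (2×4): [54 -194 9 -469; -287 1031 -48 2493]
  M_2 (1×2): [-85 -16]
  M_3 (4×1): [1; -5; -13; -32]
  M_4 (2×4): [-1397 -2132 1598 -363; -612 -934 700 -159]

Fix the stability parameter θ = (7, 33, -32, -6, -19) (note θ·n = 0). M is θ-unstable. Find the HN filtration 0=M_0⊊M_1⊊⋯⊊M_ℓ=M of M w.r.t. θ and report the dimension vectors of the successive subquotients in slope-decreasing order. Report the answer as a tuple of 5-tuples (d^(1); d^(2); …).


Barcode: M ≅ I[1,1]^2, I[1,2], I[1,5], I[4,4]^2, I[4,5]. HN layers by μ_θ (5 steps, strictly decreasing):
  μ^(1)=33; μ^(2)=7; μ^(3)=-17/5; μ^(4)=-6; μ^(5)=-25/2

((0, 1, 0, 0, 0); (3, 0, 0, 0, 0); (1, 1, 1, 1, 1); (0, 0, 0, 2, 0); (0, 0, 0, 1, 1))


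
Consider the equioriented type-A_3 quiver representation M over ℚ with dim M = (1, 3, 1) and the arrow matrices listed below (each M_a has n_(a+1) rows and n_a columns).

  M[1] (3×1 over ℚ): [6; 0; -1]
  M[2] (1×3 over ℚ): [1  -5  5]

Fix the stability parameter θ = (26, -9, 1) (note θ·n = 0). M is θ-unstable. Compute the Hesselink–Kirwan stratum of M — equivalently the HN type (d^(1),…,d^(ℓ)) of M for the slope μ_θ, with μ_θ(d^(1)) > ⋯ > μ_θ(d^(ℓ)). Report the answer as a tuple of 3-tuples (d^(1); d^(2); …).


Via rank(M_{q-1}∘⋯∘M_p): M ≅ I[1,3], I[2,2]^2.
μ_θ-semistable layers: μ^(1)=6; μ^(2)=-9

((1, 1, 1); (0, 2, 0))


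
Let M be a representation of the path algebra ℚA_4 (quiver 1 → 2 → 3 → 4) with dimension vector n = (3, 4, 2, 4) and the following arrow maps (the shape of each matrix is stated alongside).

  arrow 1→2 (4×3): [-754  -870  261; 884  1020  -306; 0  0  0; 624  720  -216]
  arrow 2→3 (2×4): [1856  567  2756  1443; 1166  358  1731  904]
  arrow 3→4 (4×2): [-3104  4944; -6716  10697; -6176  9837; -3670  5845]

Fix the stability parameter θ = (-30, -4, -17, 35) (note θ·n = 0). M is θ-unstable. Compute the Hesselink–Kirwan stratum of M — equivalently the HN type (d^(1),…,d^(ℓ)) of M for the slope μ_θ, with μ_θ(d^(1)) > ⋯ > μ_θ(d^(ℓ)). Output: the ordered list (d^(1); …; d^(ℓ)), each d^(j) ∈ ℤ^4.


Interval decomposition of M: I[1,1]^2, I[1,4], I[2,2]^2, I[2,4], I[4,4]^2.
HN type (ℓ=4): μ^(1)=35; μ^(2)=-4; μ^(3)=-21/2; μ^(4)=-30

((0, 0, 0, 4); (0, 2, 0, 0); (0, 2, 2, 0); (3, 0, 0, 0))


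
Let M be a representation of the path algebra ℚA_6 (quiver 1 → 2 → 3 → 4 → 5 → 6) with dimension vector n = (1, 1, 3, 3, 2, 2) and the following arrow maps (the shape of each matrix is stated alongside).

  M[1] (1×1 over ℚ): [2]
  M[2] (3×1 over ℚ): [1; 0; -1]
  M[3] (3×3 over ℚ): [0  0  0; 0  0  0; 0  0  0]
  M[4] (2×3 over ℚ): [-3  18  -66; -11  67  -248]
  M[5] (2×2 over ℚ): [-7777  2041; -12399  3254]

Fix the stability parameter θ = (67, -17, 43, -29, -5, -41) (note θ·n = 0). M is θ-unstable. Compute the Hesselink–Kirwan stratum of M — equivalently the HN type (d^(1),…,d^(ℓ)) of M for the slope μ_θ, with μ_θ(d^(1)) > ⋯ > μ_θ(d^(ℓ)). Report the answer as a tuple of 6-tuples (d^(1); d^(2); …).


Barcode: M ≅ I[1,3], I[3,3]^2, I[4,4], I[4,6]^2. HN layers by μ_θ (4 steps, strictly decreasing):
  μ^(1)=43; μ^(2)=25; μ^(3)=-23; μ^(4)=-29

((0, 0, 3, 0, 0, 0); (1, 1, 0, 0, 0, 0); (0, 0, 0, 0, 2, 2); (0, 0, 0, 3, 0, 0))


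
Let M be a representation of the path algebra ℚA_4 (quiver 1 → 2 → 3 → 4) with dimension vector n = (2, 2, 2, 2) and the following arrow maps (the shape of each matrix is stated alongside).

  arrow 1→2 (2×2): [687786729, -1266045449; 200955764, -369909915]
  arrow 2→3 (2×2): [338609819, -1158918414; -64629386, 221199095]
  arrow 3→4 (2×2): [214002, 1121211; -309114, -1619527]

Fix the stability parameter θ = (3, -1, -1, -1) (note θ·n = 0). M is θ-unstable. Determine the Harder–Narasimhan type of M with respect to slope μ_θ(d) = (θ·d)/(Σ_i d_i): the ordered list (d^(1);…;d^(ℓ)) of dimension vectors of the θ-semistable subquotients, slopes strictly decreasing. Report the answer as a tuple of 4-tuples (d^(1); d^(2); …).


Via rank(M_{q-1}∘⋯∘M_p): M ≅ I[1,3], I[1,4], I[4,4].
μ_θ-semistable layers: μ^(1)=1/3; μ^(2)=0; μ^(3)=-1

((1, 1, 1, 0); (1, 1, 1, 1); (0, 0, 0, 1))


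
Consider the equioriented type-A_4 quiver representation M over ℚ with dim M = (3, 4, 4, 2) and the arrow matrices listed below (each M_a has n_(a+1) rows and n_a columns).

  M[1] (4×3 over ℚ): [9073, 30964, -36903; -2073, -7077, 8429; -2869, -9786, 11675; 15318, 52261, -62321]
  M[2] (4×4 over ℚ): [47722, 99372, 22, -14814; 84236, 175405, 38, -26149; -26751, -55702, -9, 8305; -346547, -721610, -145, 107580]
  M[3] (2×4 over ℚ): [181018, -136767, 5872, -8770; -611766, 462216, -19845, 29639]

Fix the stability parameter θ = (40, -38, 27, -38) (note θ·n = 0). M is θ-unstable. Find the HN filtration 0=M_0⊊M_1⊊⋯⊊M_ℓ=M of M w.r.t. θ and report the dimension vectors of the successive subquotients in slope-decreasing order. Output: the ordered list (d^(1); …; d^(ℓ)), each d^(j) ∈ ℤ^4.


Via rank(M_{q-1}∘⋯∘M_p): M ≅ I[1,2], I[1,4]^2, I[2,3], I[3,3].
μ_θ-semistable layers: μ^(1)=27; μ^(2)=1; μ^(3)=-9/4; μ^(4)=-38

((0, 0, 2, 0); (1, 1, 0, 0); (2, 2, 2, 2); (0, 1, 0, 0))


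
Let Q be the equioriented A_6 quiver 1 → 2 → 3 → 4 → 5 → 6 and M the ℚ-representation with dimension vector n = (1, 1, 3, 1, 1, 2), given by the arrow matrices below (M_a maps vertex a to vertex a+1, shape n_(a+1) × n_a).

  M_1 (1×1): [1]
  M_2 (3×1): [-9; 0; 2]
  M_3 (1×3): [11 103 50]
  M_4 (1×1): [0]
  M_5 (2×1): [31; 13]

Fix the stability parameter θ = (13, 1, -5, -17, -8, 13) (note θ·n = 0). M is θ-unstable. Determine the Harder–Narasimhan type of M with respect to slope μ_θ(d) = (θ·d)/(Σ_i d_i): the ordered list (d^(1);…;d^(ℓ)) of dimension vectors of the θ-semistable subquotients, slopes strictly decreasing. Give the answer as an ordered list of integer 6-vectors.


Barcode: M ≅ I[1,4], I[3,3]^2, I[5,6], I[6,6]. HN layers by μ_θ (4 steps, strictly decreasing):
  μ^(1)=13; μ^(2)=-2; μ^(3)=-5; μ^(4)=-8

((0, 0, 0, 0, 0, 2); (1, 1, 1, 1, 0, 0); (0, 0, 2, 0, 0, 0); (0, 0, 0, 0, 1, 0))


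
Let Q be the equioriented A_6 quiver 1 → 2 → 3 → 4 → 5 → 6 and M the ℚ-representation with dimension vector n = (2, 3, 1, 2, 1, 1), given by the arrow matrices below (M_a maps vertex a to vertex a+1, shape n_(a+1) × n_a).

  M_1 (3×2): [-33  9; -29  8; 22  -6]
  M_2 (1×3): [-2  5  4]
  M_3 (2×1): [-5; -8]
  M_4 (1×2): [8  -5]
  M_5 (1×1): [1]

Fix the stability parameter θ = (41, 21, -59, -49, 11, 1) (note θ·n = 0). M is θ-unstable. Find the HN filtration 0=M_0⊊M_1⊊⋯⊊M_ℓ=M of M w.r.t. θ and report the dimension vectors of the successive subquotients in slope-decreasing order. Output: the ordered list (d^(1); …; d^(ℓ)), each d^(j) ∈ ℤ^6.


Barcode: M ≅ I[1,2], I[1,4], I[2,2], I[4,6]. HN layers by μ_θ (5 steps, strictly decreasing):
  μ^(1)=31; μ^(2)=21; μ^(3)=6; μ^(4)=-23/2; μ^(5)=-49

((1, 1, 0, 0, 0, 0); (0, 1, 0, 0, 0, 0); (0, 0, 0, 0, 1, 1); (1, 1, 1, 1, 0, 0); (0, 0, 0, 1, 0, 0))


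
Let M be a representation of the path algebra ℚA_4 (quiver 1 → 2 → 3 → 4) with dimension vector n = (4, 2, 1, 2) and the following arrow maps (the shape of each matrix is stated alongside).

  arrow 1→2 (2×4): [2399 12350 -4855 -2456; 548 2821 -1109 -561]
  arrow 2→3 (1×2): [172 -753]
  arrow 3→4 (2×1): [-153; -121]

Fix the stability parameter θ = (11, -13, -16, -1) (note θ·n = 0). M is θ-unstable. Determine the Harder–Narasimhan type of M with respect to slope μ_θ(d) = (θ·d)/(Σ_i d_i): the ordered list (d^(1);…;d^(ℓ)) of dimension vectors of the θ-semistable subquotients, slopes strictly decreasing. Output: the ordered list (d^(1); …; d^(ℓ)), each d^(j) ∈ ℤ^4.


Barcode: M ≅ I[1,1]^2, I[1,2], I[1,4], I[4,4]. HN layers by μ_θ (3 steps, strictly decreasing):
  μ^(1)=11; μ^(2)=-1; μ^(3)=-6

((2, 0, 0, 0); (1, 1, 0, 2); (1, 1, 1, 0))


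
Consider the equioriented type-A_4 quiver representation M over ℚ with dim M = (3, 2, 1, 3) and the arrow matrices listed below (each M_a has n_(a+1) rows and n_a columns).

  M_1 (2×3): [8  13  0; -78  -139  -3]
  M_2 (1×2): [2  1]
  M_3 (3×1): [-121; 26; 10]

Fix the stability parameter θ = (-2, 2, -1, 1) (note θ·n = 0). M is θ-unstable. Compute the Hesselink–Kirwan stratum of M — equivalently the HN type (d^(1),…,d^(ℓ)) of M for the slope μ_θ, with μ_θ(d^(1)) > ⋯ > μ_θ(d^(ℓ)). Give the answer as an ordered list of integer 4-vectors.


Interval decomposition of M: I[1,1], I[1,2], I[1,4], I[4,4]^2.
HN type (ℓ=4): μ^(1)=2; μ^(2)=1; μ^(3)=1/2; μ^(4)=-2

((0, 1, 0, 0); (0, 0, 0, 3); (0, 1, 1, 0); (3, 0, 0, 0))


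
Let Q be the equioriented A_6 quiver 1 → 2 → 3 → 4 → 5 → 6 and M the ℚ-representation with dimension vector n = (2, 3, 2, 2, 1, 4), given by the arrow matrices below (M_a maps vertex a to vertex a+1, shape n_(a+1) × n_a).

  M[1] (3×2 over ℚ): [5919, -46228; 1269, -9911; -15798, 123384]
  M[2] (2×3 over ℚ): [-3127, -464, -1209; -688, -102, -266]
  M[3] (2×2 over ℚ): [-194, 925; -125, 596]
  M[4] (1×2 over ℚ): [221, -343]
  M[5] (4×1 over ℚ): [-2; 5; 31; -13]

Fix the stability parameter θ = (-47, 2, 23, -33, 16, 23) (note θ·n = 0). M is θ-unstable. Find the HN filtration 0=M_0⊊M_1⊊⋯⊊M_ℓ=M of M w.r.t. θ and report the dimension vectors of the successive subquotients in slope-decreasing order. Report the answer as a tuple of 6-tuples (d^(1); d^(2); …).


Barcode: M ≅ I[1,4], I[1,6], I[2,2], I[6,6]^3. HN layers by μ_θ (5 steps, strictly decreasing):
  μ^(1)=23; μ^(2)=16; μ^(3)=2; μ^(4)=-8/3; μ^(5)=-47

((0, 0, 0, 0, 0, 4); (0, 0, 0, 0, 1, 0); (0, 1, 0, 0, 0, 0); (0, 2, 2, 2, 0, 0); (2, 0, 0, 0, 0, 0))


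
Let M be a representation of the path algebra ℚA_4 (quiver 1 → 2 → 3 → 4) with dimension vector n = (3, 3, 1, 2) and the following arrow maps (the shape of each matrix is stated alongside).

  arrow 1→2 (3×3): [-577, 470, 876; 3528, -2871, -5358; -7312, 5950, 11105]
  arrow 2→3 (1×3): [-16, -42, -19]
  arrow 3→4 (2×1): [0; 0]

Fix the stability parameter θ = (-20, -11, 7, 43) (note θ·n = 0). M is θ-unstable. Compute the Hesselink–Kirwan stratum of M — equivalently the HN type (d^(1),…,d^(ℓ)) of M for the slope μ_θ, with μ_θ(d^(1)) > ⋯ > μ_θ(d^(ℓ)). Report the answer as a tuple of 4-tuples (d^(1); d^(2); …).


Interval decomposition of M: I[1,2]^2, I[1,3], I[4,4]^2.
HN type (ℓ=4): μ^(1)=43; μ^(2)=7; μ^(3)=-11; μ^(4)=-20

((0, 0, 0, 2); (0, 0, 1, 0); (0, 3, 0, 0); (3, 0, 0, 0))


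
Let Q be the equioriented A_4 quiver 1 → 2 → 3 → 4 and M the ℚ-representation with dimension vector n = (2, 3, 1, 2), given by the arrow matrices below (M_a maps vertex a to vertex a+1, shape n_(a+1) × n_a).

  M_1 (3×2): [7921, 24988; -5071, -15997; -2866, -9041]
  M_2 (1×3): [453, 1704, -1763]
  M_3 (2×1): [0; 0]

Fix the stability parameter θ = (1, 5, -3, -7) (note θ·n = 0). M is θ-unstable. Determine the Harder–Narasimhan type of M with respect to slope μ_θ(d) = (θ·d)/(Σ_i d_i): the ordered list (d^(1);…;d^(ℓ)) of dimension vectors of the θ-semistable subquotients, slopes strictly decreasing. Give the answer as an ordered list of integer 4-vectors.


Barcode: M ≅ I[1,2], I[1,3], I[2,2], I[4,4]^2. HN layers by μ_θ (3 steps, strictly decreasing):
  μ^(1)=5; μ^(2)=1; μ^(3)=-7

((0, 2, 0, 0); (2, 1, 1, 0); (0, 0, 0, 2))


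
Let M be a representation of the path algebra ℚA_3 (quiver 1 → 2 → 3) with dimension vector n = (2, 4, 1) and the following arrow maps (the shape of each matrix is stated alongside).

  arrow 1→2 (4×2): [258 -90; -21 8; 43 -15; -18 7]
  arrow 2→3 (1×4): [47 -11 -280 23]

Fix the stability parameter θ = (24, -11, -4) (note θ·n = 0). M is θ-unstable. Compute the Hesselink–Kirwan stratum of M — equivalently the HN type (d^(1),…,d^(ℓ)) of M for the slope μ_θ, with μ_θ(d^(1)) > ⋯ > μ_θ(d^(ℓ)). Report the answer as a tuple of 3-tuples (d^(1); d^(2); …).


Interval decomposition of M: I[1,2], I[1,3], I[2,2]^2.
HN type (ℓ=3): μ^(1)=13/2; μ^(2)=3; μ^(3)=-11

((1, 1, 0); (1, 1, 1); (0, 2, 0))


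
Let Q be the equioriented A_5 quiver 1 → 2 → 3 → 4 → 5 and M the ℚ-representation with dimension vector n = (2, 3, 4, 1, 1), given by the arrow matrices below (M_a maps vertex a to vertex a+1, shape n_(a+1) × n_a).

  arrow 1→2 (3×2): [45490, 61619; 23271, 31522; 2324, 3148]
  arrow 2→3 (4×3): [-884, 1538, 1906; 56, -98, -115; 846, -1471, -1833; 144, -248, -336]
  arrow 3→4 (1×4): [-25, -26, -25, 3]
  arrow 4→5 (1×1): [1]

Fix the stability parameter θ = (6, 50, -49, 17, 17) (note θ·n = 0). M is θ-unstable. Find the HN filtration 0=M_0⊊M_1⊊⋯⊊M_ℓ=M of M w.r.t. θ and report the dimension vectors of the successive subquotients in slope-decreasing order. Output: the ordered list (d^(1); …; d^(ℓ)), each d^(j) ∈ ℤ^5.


Via rank(M_{q-1}∘⋯∘M_p): M ≅ I[1,2], I[1,5], I[2,3], I[3,3]^2.
μ_θ-semistable layers: μ^(1)=50; μ^(2)=17; μ^(3)=6; μ^(4)=7/3; μ^(5)=1/2; μ^(6)=-49

((0, 1, 0, 0, 0); (0, 0, 0, 1, 1); (1, 0, 0, 0, 0); (1, 1, 1, 0, 0); (0, 1, 1, 0, 0); (0, 0, 2, 0, 0))


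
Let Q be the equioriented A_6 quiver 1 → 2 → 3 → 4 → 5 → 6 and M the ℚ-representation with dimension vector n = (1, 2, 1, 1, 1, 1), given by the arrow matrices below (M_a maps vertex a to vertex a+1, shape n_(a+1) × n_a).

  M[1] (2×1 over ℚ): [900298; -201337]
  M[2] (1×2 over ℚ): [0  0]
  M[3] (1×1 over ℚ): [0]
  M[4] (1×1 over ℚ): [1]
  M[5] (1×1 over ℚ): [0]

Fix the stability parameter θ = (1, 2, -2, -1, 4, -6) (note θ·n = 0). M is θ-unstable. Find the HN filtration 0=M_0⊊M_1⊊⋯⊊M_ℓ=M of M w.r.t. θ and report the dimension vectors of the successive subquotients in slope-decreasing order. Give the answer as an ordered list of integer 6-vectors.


Interval decomposition of M: I[1,2], I[2,2], I[3,3], I[4,5], I[6,6].
HN type (ℓ=6): μ^(1)=4; μ^(2)=2; μ^(3)=1; μ^(4)=-1; μ^(5)=-2; μ^(6)=-6

((0, 0, 0, 0, 1, 0); (0, 2, 0, 0, 0, 0); (1, 0, 0, 0, 0, 0); (0, 0, 0, 1, 0, 0); (0, 0, 1, 0, 0, 0); (0, 0, 0, 0, 0, 1))


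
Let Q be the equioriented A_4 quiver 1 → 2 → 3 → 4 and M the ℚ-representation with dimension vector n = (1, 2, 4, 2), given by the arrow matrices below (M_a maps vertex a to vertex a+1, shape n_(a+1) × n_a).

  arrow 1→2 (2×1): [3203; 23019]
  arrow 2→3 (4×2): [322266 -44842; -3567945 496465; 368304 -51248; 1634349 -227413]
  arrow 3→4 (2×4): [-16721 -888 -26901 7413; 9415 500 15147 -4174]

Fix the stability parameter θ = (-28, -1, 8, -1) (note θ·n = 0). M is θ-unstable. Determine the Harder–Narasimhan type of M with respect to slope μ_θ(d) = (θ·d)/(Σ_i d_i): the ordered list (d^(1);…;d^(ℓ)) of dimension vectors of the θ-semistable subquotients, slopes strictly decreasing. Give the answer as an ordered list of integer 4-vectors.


Via rank(M_{q-1}∘⋯∘M_p): M ≅ I[1,2], I[2,4], I[3,3]^2, I[3,4].
μ_θ-semistable layers: μ^(1)=8; μ^(2)=7/2; μ^(3)=-1; μ^(4)=-28

((0, 0, 2, 0); (0, 0, 2, 2); (0, 2, 0, 0); (1, 0, 0, 0))


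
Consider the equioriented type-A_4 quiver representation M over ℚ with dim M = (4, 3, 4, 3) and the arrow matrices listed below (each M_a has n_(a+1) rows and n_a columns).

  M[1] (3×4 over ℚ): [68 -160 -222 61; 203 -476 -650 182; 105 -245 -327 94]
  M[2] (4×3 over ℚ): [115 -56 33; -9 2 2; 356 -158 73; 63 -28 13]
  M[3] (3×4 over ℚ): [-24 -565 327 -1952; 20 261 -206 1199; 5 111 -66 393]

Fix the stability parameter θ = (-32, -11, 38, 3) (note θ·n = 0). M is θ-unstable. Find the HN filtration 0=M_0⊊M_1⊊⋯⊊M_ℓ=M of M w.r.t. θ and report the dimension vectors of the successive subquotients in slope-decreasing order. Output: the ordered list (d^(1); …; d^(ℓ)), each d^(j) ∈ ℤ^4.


Interval decomposition of M: I[1,1], I[1,3], I[1,4]^2, I[3,4].
HN type (ℓ=4): μ^(1)=38; μ^(2)=41/2; μ^(3)=-11; μ^(4)=-32

((0, 0, 1, 0); (0, 0, 3, 3); (0, 3, 0, 0); (4, 0, 0, 0))


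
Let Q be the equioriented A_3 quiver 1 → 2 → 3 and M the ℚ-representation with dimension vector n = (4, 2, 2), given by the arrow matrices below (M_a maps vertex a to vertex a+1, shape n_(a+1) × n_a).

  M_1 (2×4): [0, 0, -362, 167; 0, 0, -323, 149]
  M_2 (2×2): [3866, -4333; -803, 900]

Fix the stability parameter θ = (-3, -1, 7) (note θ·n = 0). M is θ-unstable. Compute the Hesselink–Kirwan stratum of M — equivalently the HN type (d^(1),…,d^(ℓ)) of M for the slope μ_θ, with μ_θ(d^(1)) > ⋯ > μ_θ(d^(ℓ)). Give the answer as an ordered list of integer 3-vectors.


Via rank(M_{q-1}∘⋯∘M_p): M ≅ I[1,1]^2, I[1,3]^2.
μ_θ-semistable layers: μ^(1)=7; μ^(2)=-1; μ^(3)=-3

((0, 0, 2); (0, 2, 0); (4, 0, 0))


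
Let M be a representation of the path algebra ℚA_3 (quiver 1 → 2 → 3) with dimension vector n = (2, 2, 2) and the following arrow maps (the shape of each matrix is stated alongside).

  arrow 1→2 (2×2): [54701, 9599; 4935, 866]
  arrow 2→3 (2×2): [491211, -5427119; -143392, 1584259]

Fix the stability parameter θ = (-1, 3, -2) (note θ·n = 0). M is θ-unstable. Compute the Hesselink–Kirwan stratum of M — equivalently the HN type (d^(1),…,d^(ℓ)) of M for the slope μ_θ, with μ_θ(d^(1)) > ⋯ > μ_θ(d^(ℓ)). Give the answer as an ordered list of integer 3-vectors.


Interval decomposition of M: I[1,3]^2.
HN type (ℓ=2): μ^(1)=1/2; μ^(2)=-1

((0, 2, 2); (2, 0, 0))


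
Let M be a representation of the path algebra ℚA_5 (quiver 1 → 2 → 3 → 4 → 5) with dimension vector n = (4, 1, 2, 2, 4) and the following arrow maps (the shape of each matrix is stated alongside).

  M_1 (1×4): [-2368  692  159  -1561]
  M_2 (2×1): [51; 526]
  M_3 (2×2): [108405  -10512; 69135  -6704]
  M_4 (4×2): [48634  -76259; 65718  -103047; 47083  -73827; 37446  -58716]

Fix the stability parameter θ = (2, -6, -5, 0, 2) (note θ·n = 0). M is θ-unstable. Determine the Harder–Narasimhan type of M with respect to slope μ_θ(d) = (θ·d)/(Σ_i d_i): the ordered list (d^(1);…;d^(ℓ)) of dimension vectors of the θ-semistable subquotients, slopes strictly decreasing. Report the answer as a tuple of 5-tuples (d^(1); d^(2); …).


Via rank(M_{q-1}∘⋯∘M_p): M ≅ I[1,1]^3, I[1,5], I[3,3], I[4,5], I[5,5]^2.
μ_θ-semistable layers: μ^(1)=2; μ^(2)=0; μ^(3)=-3; μ^(4)=-5

((3, 0, 0, 0, 4); (0, 0, 0, 2, 0); (1, 1, 1, 0, 0); (0, 0, 1, 0, 0))


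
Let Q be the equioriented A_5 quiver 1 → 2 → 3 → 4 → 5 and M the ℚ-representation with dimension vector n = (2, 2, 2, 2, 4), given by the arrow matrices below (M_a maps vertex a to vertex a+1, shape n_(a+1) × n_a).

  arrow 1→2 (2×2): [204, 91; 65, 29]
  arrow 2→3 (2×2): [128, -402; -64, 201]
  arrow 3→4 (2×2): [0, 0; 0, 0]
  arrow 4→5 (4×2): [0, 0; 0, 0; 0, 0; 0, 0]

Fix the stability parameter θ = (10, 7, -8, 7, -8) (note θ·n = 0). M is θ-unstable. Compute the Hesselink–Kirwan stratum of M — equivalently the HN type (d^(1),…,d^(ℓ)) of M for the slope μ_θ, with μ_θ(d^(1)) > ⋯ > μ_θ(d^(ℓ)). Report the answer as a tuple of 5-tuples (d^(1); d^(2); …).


Interval decomposition of M: I[1,2], I[1,3], I[3,3], I[4,4]^2, I[5,5]^4.
HN type (ℓ=4): μ^(1)=17/2; μ^(2)=7; μ^(3)=3; μ^(4)=-8

((1, 1, 0, 0, 0); (0, 0, 0, 2, 0); (1, 1, 1, 0, 0); (0, 0, 1, 0, 4))


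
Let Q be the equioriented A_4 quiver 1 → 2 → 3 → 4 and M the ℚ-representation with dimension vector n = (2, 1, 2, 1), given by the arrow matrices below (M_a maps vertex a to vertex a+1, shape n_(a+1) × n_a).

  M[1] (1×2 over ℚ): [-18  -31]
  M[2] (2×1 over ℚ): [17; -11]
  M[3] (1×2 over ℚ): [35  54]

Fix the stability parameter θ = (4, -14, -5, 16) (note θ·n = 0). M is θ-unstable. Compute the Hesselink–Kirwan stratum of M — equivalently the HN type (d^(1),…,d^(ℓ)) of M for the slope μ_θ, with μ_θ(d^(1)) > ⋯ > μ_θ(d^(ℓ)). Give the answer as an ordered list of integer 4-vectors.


Barcode: M ≅ I[1,1], I[1,4], I[3,3]. HN layers by μ_θ (3 steps, strictly decreasing):
  μ^(1)=16; μ^(2)=4; μ^(3)=-5

((0, 0, 0, 1); (1, 0, 0, 0); (1, 1, 2, 0))


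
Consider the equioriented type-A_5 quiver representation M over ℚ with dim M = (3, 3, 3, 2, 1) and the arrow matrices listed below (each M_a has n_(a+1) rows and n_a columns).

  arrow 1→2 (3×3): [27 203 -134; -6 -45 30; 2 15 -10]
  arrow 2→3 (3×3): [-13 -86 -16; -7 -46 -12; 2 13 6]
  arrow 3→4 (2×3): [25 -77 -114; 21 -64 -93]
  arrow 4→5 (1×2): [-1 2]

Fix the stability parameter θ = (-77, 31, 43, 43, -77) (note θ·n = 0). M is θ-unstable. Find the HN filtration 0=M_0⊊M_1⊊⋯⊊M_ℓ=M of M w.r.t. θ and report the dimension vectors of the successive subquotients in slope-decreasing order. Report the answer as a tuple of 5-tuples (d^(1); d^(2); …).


Via rank(M_{q-1}∘⋯∘M_p): M ≅ I[1,1], I[1,4], I[1,5], I[2,3].
μ_θ-semistable layers: μ^(1)=43; μ^(2)=31; μ^(3)=10; μ^(4)=-77

((0, 0, 2, 1, 0); (0, 2, 0, 0, 0); (0, 1, 1, 1, 1); (3, 0, 0, 0, 0))


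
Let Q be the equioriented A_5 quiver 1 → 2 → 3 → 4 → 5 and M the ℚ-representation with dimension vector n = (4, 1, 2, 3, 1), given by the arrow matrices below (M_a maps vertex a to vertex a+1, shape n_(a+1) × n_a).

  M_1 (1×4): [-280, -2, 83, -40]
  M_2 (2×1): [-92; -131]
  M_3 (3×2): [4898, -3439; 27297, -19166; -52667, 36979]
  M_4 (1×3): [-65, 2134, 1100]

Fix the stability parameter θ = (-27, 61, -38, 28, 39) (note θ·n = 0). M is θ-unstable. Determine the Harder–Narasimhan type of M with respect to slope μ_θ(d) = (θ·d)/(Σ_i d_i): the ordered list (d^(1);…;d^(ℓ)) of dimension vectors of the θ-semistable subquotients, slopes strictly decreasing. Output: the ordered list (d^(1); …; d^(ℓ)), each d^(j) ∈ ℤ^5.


Barcode: M ≅ I[1,1]^3, I[1,5], I[3,4], I[4,4]. HN layers by μ_θ (5 steps, strictly decreasing):
  μ^(1)=39; μ^(2)=28; μ^(3)=23/2; μ^(4)=-27; μ^(5)=-38

((0, 0, 0, 0, 1); (0, 0, 0, 3, 0); (0, 1, 1, 0, 0); (4, 0, 0, 0, 0); (0, 0, 1, 0, 0))


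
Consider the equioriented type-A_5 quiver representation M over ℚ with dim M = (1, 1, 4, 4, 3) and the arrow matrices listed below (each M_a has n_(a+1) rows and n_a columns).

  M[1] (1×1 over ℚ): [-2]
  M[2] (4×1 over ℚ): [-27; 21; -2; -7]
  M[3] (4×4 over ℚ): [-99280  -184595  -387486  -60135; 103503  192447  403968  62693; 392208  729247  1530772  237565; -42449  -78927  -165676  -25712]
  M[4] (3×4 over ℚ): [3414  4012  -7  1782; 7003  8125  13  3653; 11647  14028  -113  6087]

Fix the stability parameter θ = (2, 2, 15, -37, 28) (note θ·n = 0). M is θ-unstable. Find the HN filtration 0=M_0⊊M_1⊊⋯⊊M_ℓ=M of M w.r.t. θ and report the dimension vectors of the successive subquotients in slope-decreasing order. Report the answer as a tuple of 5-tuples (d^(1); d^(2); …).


Via rank(M_{q-1}∘⋯∘M_p): M ≅ I[1,5], I[3,4], I[3,5]^2.
μ_θ-semistable layers: μ^(1)=28; μ^(2)=-9/2; μ^(3)=-11

((0, 0, 0, 0, 3); (1, 1, 1, 1, 0); (0, 0, 3, 3, 0))


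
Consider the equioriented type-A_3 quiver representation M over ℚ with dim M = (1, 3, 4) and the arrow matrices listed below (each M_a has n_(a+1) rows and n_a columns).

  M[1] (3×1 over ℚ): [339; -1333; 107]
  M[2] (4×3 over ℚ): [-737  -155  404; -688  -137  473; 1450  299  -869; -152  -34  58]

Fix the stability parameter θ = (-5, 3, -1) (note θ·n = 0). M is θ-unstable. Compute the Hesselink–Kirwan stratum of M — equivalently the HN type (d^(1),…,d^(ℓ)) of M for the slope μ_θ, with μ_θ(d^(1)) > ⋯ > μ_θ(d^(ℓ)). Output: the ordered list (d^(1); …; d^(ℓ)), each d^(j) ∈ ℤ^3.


Barcode: M ≅ I[1,2], I[2,3]^2, I[3,3]^2. HN layers by μ_θ (4 steps, strictly decreasing):
  μ^(1)=3; μ^(2)=1; μ^(3)=-1; μ^(4)=-5

((0, 1, 0); (0, 2, 2); (0, 0, 2); (1, 0, 0))


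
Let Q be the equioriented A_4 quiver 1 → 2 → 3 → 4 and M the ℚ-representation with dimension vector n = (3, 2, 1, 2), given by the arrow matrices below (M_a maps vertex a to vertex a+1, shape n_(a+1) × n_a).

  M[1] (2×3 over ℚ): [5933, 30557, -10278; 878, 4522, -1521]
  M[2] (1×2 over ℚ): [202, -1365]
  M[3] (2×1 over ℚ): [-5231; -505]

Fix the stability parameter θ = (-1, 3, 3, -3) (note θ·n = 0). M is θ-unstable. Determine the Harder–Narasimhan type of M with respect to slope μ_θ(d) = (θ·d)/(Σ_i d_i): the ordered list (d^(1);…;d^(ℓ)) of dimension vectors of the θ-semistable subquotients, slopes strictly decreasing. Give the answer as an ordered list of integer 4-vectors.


Interval decomposition of M: I[1,1], I[1,2], I[1,4], I[4,4].
HN type (ℓ=4): μ^(1)=3; μ^(2)=1; μ^(3)=-1; μ^(4)=-3

((0, 1, 0, 0); (0, 1, 1, 1); (3, 0, 0, 0); (0, 0, 0, 1))


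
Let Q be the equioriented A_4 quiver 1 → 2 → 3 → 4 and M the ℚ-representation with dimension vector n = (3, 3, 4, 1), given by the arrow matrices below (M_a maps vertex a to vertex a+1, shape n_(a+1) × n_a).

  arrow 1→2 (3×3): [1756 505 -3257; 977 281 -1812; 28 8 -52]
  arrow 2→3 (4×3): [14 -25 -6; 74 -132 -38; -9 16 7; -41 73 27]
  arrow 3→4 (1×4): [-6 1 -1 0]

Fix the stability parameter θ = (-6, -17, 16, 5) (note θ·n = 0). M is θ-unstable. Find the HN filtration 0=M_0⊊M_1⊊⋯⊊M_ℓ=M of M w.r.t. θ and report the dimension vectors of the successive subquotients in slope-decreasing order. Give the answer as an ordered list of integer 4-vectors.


Via rank(M_{q-1}∘⋯∘M_p): M ≅ I[1,2], I[1,3], I[1,4], I[3,3]^2.
μ_θ-semistable layers: μ^(1)=16; μ^(2)=21/2; μ^(3)=-23/2

((0, 0, 3, 0); (0, 0, 1, 1); (3, 3, 0, 0))
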